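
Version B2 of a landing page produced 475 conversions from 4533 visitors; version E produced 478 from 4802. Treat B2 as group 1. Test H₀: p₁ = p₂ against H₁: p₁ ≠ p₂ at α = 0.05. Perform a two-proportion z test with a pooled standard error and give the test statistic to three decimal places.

z = 0.837

p̂₁ = 475/4533 = 0.10479, p̂₂ = 478/4802 = 0.09954.
Pooled p̂ = (475+478)/(4533+4802) = 953/9335 = 0.10209.
SE = √(p̂(1−p̂)(1/n₁+1/n₂)) = √(0.10209·0.89791·0.000428851) = √(3.93114e-05) = 0.00627.
z = (0.10479 − 0.09954)/0.00627 = 0.00525/0.00627 = 0.837.
p-value = 2·P(Z > 0.837) ≈ 0.4028. With α = 0.05, fail to reject H₀.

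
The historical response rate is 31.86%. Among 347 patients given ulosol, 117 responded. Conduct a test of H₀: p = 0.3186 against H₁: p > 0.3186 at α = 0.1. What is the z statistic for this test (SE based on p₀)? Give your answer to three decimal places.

z = 0.743

p̂ = 117/347 = 0.33718.
SE = √(p₀(1−p₀)/n) = √(0.21709/347) = 0.02501.
z = (0.33718 − 0.3186)/0.02501 = 0.01858/0.02501 = 0.743.
p-value = P(Z > 0.743) ≈ 0.2288, so at α = 0.1 we fail to reject H₀.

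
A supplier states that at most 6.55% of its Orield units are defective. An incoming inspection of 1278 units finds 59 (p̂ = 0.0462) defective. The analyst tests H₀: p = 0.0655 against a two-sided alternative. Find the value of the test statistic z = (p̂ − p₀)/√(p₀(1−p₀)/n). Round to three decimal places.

p̂ = 59/1278 ≈ 0.046166.
Standard error under H₀: √(0.0655×0.9345/1278) = 0.006921.
z = (0.046166 − 0.0655)/0.006921 = -0.019334/0.006921 = -2.794.

z = -2.794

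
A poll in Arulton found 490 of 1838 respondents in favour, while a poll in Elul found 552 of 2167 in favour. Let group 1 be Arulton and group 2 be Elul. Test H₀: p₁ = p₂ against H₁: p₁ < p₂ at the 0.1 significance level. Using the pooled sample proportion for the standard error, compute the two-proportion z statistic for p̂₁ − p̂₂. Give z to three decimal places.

z = 0.853

p̂₁ = 490/1838 = 0.26659, p̂₂ = 552/2167 = 0.25473.
Pooled p̂ = (490+552)/(1838+2167) = 1042/4005 = 0.26017.
SE = √(p̂(1−p̂)(1/n₁+1/n₂)) = √(0.26017·0.73983·0.00100554) = √(0.00019355) = 0.01391.
z = (0.26659 − 0.25473)/0.01391 = 0.01186/0.01391 = 0.853.
p-value = P(Z < 0.853) ≈ 0.8031. With α = 0.1, fail to reject H₀.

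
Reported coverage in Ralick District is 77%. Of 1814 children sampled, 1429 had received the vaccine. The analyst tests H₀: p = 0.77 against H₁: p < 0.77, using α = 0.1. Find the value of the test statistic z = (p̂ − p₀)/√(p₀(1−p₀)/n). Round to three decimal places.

z = 1.798

p̂ = 1429/1814 ≈ 0.78776.
SE = √(p₀(1−p₀)/n) = √(0.1771/1814) = 0.00988.
z = (0.78776 − 0.77)/0.00988 = 0.01776/0.00988 = 1.798.
p-value = P(Z < 1.798) ≈ 0.9639. With α = 0.1, fail to reject H₀.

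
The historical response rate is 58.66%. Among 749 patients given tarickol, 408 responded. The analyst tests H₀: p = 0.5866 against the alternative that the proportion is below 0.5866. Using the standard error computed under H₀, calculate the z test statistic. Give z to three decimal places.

p̂ = 408/749 ≈ 0.54473.
SE = √(p₀(1−p₀)/n) = √(0.2425/749) = 0.01799.
z = (0.54473 − 0.5866)/0.01799 = -0.04187/0.01799 = -2.327.
p-value = P(Z < -2.327) ≈ 0.0100.

z = -2.327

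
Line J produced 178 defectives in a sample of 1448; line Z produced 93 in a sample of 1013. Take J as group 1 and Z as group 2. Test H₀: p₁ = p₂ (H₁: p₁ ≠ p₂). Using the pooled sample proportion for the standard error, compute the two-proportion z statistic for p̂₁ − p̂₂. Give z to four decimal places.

z = 2.4272

p̂₁ = 178/1448 = 0.122928, p̂₂ = 93/1013 = 0.091807.
Pooled p̂ = (178+93)/(1448+1013) = 271/2461 = 0.110118.
SE = √(0.0979919 × 0.00167777) = 0.012822.
z = (0.122928 − 0.091807)/0.012822 = 0.031121/0.012822 = 2.4272.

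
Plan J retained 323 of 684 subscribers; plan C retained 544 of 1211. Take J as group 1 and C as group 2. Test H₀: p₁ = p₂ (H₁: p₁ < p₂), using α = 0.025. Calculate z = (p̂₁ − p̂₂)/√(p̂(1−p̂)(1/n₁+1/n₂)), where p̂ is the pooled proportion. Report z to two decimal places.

p̂₁ = 323/684 = 0.4722, p̂₂ = 544/1211 = 0.4492.
Pooled p̂ = (323+544)/(684+1211) = 867/1895 = 0.4575.
SE = √(0.248195 × 0.00228775) = 0.0238.
z = (0.4722 − 0.4492)/0.0238 = 0.0230/0.0238 = 0.97.
p-value = P(Z < 0.966) ≈ 0.8329. With α = 0.025, fail to reject H₀.

z = 0.97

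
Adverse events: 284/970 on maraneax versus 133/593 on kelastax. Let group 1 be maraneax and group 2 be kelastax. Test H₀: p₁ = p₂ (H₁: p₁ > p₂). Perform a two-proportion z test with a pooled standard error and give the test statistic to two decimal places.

p̂₁ = 284/970 = 0.2928, p̂₂ = 133/593 = 0.2243.
Pooled p̂ = (284+133)/(970+593) = 417/1563 = 0.2668.
SE = √(p̂(1−p̂)(1/n₁+1/n₂)) = √(0.2668·0.7332·0.00271727) = √(0.000531539) = 0.0231.
z = (0.2928 − 0.2243)/0.0231 = 0.0685/0.0231 = 2.97.
p-value = P(Z > 2.971) ≈ 0.0015.

z = 2.97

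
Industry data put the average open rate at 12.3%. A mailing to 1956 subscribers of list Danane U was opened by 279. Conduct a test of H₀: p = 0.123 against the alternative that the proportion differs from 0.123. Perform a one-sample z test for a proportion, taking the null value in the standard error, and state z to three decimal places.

z = 2.644

p̂ = 279/1956 ≈ 0.142638.
SE = √(p₀(1−p₀)/n) = √(0.10787/1956) = 0.007426.
z = (0.142638 − 0.123)/0.007426 = 0.019638/0.007426 = 2.644.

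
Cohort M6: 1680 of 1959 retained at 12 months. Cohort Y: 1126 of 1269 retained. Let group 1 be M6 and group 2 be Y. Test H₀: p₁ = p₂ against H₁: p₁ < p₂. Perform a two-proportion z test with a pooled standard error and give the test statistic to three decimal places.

z = -2.448

p̂₁ = 1680/1959 ≈ 0.857580, p̂₂ = 1126/1269 ≈ 0.887313.
Pooled p̂ = (1680+1126)/(1959+1269) = 2806/3228 = 0.869269.
SE = √(p̂(1−p̂)(1/n₁+1/n₂)) = √(0.869269·0.130731·0.00129849) = √(0.000147561) = 0.012147.
z = (0.857580 − 0.887313)/0.012147 = -0.029733/0.012147 = -2.448.
p-value = P(Z < -2.448) ≈ 0.0072.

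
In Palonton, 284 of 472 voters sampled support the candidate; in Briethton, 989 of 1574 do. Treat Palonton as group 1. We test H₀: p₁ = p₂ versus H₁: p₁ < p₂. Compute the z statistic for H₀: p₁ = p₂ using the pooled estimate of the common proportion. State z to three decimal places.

z = -1.047

p̂₁ = 284/472 = 0.601695, p̂₂ = 989/1574 = 0.628335.
Pooled p̂ = (284+989)/(472+1574) = 1273/2046 = 0.622190.
SE = √(p̂(1−p̂)(1/n₁+1/n₂)) = √(0.622190·0.377810·0.00275397) = √(0.000647374) = 0.025444.
z = (0.601695 − 0.628335)/0.025444 = -0.026640/0.025444 = -1.047.
p-value = P(Z < -1.047) ≈ 0.1475.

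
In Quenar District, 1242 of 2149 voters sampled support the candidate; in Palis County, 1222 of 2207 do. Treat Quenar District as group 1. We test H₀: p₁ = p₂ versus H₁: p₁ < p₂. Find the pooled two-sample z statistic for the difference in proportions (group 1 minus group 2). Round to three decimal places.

z = 1.614

p̂₁ = 1242/2149 ≈ 0.577943, p̂₂ = 1222/2207 ≈ 0.553693.
Pooled p̂ = (1242+1222)/(2149+2207) = 2464/4356 = 0.565657.
SE = √(p̂(1−p̂)(1/n₁+1/n₂)) = √(0.565657·0.434343·0.000918436) = √(0.00022565) = 0.015022.
z = (0.577943 − 0.553693)/0.015022 = 0.024250/0.015022 = 1.614.
p-value = P(Z < 1.614) ≈ 0.9468.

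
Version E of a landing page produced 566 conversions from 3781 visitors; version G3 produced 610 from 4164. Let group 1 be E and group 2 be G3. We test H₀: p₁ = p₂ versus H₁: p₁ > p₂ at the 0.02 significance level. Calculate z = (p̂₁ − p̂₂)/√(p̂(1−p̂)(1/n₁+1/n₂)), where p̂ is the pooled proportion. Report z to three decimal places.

z = 0.401

p̂₁ = 566/3781 = 0.149696, p̂₂ = 610/4164 = 0.146494.
Pooled p̂ = (566+610)/(3781+4164) = 1176/7945 = 0.148018.
SE = √(p̂(1−p̂)(1/n₁+1/n₂)) = √(0.148018·0.851982·0.000504634) = √(6.36386e-05) = 0.007977.
z = (0.149696 − 0.146494)/0.007977 = 0.003202/0.007977 = 0.401.
p-value = P(Z > 0.401) ≈ 0.3441; since p > α = 0.02, fail to reject H₀.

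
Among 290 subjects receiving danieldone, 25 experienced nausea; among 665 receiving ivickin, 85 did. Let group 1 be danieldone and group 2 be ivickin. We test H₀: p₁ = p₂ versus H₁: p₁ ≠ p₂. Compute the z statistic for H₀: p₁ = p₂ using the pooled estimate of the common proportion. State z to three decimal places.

z = -1.852

p̂₁ = 25/290 = 0.08621, p̂₂ = 85/665 = 0.12782.
Pooled p̂ = (25+85)/(290+665) = 110/955 = 0.11518.
SE = √(p̂(1−p̂)(1/n₁+1/n₂)) = √(0.11518·0.88482·0.00495204) = √(0.000504692) = 0.02247.
z = (0.08621 − 0.12782)/0.02247 = -0.04161/0.02247 = -1.852.
p-value = 2·P(Z > 1.852) ≈ 0.0640.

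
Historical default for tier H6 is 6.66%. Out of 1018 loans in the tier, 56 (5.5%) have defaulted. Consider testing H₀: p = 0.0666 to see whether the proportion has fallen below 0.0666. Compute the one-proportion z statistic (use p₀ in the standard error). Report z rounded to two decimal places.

z = -1.48

p̂ = 56/1018 ≈ 0.05501.
Under H₀, SE = √(0.0666·0.9334/1018) = √(6.10653e-05) = 0.00781.
z = (0.05501 − 0.0666)/0.00781 = -0.01159/0.00781 = -1.48.
p-value = P(Z < -1.483) ≈ 0.0690.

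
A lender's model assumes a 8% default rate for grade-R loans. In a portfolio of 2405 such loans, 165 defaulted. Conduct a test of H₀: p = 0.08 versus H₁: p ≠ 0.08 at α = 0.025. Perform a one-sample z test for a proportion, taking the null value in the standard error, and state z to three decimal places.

z = -2.059

p̂ = 165/2405 = 0.068607.
Standard error under H₀: √(0.08×0.92/2405) = 0.005532.
z = (0.068607 − 0.08)/0.005532 = -0.011393/0.005532 = -2.059.
Two-sided p-value ≈ 2·Φ(−2.059) = 0.0394; since p > α = 0.025, fail to reject H₀.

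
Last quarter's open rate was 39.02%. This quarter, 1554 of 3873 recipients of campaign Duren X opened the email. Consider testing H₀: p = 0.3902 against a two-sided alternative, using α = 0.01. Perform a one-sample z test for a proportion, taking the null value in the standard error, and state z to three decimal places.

z = 1.408

p̂ = 1554/3873 ≈ 0.40124.
Under H₀, SE = √(0.3902·0.6098/3873) = √(6.14366e-05) = 0.00784.
z = (0.40124 − 0.3902)/0.00784 = 0.01104/0.00784 = 1.408.
p-value = 2·P(Z > 1.408) ≈ 0.1590; since p > α = 0.01, fail to reject H₀.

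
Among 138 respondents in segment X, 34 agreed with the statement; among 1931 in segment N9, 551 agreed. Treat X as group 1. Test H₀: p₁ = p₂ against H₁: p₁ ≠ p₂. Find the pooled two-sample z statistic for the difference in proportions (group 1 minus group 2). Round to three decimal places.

p̂₁ = 34/138 ≈ 0.24638, p̂₂ = 551/1931 ≈ 0.28534.
Pooled p̂ = (34+551)/(138+1931) = 585/2069 = 0.28275.
SE = √(0.2028 × 0.00776424) = 0.03968.
z = (0.24638 − 0.28534)/0.03968 = -0.03896/0.03968 = -0.982.

z = -0.982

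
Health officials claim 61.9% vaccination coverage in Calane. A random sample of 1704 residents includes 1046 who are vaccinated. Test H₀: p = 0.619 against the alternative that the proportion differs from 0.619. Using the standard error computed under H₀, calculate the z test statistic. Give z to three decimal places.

p̂ = 1046/1704 = 0.61385.
Standard error under H₀: √(0.619×0.381/1704) = 0.01176.
z = (0.61385 − 0.619)/0.01176 = -0.00515/0.01176 = -0.438.

z = -0.438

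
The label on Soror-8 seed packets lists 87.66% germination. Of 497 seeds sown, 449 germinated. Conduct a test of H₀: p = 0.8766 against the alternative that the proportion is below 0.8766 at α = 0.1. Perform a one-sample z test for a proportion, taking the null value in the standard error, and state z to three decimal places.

z = 1.818

p̂ = 449/497 = 0.90342.
Under H₀, SE = √(0.8766·0.1234/497) = √(0.000217651) = 0.01475.
z = (0.90342 − 0.8766)/0.01475 = 0.02682/0.01475 = 1.818.
p-value = P(Z < 1.818) ≈ 0.9655. With α = 0.1, fail to reject H₀.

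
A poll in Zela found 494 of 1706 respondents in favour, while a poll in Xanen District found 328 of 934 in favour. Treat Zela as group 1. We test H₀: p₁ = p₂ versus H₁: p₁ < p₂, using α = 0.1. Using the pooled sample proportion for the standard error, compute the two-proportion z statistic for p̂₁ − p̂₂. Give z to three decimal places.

z = -3.269

p̂₁ = 494/1706 ≈ 0.289566, p̂₂ = 328/934 ≈ 0.351178.
Pooled p̂ = (494+328)/(1706+934) = 822/2640 = 0.311364.
SE = √(0.214416 × 0.00165683) = 0.018848.
z = (0.289566 − 0.351178)/0.018848 = -0.061612/0.018848 = -3.269.
p-value = P(Z < -3.269) ≈ 0.0005. With α = 0.1, reject H₀.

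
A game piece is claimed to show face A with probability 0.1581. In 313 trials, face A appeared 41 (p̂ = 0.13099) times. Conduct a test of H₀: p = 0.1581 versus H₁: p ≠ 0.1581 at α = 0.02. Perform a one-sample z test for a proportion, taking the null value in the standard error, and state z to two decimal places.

z = -1.31

p̂ = 41/313 ≈ 0.13099.
Standard error under H₀: √(0.1581×0.8419/313) = 0.02062.
z = (0.13099 − 0.1581)/0.02062 = -0.02711/0.02062 = -1.31.
p-value = 2·P(Z > 1.315) ≈ 0.1886. With α = 0.02, fail to reject H₀.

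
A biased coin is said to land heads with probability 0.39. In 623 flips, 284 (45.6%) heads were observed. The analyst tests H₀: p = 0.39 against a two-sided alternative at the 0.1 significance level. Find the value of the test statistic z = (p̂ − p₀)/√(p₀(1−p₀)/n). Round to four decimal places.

z = 3.3702

p̂ = 284/623 ≈ 0.4558587.
SE = √(p₀(1−p₀)/n) = √(0.2379/623) = 0.0195413.
z = (0.4558587 − 0.39)/0.0195413 = 0.0658587/0.0195413 = 3.3702.
p-value = 2·P(Z > 3.370) ≈ 0.0008; since p < α = 0.1, reject H₀.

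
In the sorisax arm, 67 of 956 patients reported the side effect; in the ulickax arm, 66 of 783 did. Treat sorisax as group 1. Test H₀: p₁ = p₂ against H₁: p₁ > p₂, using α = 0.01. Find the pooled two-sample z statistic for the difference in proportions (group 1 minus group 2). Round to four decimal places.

p̂₁ = 67/956 = 0.070084, p̂₂ = 66/783 = 0.084291.
Pooled p̂ = (67+66)/(956+783) = 133/1739 = 0.076481.
SE = √(0.0706314 × 0.00232316) = 0.012810.
z = (0.070084 − 0.084291)/0.012810 = -0.014207/0.012810 = -1.1091.
p-value = P(Z > -1.109) ≈ 0.8663; since p > α = 0.01, fail to reject H₀.

z = -1.1091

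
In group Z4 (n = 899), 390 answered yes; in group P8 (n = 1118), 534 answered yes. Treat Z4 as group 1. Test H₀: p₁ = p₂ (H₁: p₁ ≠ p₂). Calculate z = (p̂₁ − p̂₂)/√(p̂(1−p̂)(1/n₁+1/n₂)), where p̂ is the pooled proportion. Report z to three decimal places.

z = -1.963

p̂₁ = 390/899 = 0.43382, p̂₂ = 534/1118 = 0.47764.
Pooled p̂ = (390+534)/(899+1118) = 924/2017 = 0.45811.
SE = √(0.248245 × 0.0020068) = 0.02232.
z = (0.43382 − 0.47764)/0.02232 = -0.04382/0.02232 = -1.963.
Two-sided p-value ≈ 2·Φ(−1.963) = 0.0496.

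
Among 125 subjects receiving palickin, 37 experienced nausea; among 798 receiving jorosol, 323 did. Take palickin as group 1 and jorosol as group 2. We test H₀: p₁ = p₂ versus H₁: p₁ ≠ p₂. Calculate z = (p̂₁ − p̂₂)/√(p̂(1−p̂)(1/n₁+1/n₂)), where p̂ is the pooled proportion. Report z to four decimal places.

p̂₁ = 37/125 ≈ 0.296000, p̂₂ = 323/798 ≈ 0.404762.
Pooled p̂ = (37+323)/(125+798) = 360/923 = 0.390033.
SE = √(p̂(1−p̂)(1/n₁+1/n₂)) = √(0.390033·0.609967·0.00925313) = √(0.00220139) = 0.046919.
z = (0.296000 − 0.404762)/0.046919 = -0.108762/0.046919 = -2.3181.

z = -2.3181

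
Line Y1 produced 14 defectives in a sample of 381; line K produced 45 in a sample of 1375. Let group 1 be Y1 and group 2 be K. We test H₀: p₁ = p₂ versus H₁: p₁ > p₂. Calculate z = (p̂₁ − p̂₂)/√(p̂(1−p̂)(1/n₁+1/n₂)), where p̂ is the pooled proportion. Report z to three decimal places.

z = 0.385

p̂₁ = 14/381 ≈ 0.03675, p̂₂ = 45/1375 ≈ 0.03273.
Pooled p̂ = (14+45)/(381+1375) = 59/1756 = 0.03360.
SE = √(0.0324702 × 0.00335194) = 0.01043.
z = (0.03675 − 0.03273)/0.01043 = 0.00402/0.01043 = 0.385.
p-value = P(Z > 0.385) ≈ 0.3501.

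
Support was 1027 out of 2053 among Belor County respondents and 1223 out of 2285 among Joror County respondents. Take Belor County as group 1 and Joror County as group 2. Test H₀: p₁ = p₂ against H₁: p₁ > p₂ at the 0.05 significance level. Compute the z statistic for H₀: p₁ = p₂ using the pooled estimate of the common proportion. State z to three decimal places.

p̂₁ = 1027/2053 = 0.50024, p̂₂ = 1223/2285 = 0.53523.
Pooled p̂ = (1027+1223)/(2053+2285) = 2250/4338 = 0.51867.
SE = √(p̂(1−p̂)(1/n₁+1/n₂)) = √(0.51867·0.48133·0.000924729) = √(0.00023086) = 0.01519.
z = (0.50024 − 0.53523)/0.01519 = -0.03499/0.01519 = -2.303.
p-value = P(Z > -2.303) ≈ 0.9893, so at α = 0.05 we fail to reject H₀.

z = -2.303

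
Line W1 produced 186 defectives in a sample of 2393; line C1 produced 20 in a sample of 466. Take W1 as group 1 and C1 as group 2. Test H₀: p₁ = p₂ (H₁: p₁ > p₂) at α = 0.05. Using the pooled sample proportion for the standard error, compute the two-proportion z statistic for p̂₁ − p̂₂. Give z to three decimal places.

p̂₁ = 186/2393 ≈ 0.07773, p̂₂ = 20/466 ≈ 0.04292.
Pooled p̂ = (186+20)/(2393+466) = 206/2859 = 0.07205.
SE = √(p̂(1−p̂)(1/n₁+1/n₂)) = √(0.07205·0.92795·0.00256381) = √(0.00017142) = 0.01309.
z = (0.07773 − 0.04292)/0.01309 = 0.03481/0.01309 = 2.659.
p-value = P(Z > 2.659) ≈ 0.0039, so at α = 0.05 we reject H₀.

z = 2.659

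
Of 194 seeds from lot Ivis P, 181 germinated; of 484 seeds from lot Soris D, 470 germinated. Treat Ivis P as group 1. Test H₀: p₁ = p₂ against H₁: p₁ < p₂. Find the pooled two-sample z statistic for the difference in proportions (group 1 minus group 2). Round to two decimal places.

z = -2.29

p̂₁ = 181/194 ≈ 0.93299, p̂₂ = 470/484 ≈ 0.97107.
Pooled p̂ = (181+470)/(194+484) = 651/678 = 0.96018.
SE = √(p̂(1−p̂)(1/n₁+1/n₂)) = √(0.96018·0.03982·0.00722075) = √(0.000276101) = 0.01662.
z = (0.93299 − 0.97107)/0.01662 = -0.03808/0.01662 = -2.29.
p-value = P(Z < -2.292) ≈ 0.0110.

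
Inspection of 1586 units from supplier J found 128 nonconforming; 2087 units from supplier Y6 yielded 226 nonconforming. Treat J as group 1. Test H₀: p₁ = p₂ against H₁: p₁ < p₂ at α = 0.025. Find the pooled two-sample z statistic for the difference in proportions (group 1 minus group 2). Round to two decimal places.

z = -2.81

p̂₁ = 128/1586 = 0.08071, p̂₂ = 226/2087 = 0.10829.
Pooled p̂ = (128+226)/(1586+2087) = 354/3673 = 0.09638.
SE = √(p̂(1−p̂)(1/n₁+1/n₂)) = √(0.09638·0.90362·0.00110967) = √(9.66416e-05) = 0.00983.
z = (0.08071 − 0.10829)/0.00983 = -0.02758/0.00983 = -2.81.
p-value = P(Z < -2.806) ≈ 0.0025, so at α = 0.025 we reject H₀.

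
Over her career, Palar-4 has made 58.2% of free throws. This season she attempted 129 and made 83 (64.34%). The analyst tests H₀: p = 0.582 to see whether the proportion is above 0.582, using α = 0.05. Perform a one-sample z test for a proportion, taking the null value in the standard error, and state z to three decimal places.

p̂ = 83/129 = 0.64341.
Under H₀, SE = √(0.582·0.418/129) = √(0.00188586) = 0.04343.
z = (0.64341 − 0.582)/0.04343 = 0.06141/0.04343 = 1.414.
p-value = P(Z > 1.414) ≈ 0.0787, so at α = 0.05 we fail to reject H₀.

z = 1.414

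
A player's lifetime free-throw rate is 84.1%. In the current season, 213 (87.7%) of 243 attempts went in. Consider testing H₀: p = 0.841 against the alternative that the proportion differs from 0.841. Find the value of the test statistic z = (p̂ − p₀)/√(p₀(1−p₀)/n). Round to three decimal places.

z = 1.515

p̂ = 213/243 ≈ 0.87654.
SE = √(p₀(1−p₀)/n) = √(0.13372/243) = 0.02346.
z = (0.87654 − 0.841)/0.02346 = 0.03554/0.02346 = 1.515.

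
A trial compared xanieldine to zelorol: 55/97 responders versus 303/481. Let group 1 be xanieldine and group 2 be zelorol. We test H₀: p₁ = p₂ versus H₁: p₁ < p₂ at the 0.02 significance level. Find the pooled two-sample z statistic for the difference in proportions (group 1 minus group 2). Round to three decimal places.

p̂₁ = 55/97 ≈ 0.567010, p̂₂ = 303/481 ≈ 0.629938.
Pooled p̂ = (55+303)/(97+481) = 358/578 = 0.619377.
SE = √(0.235749 × 0.0123883) = 0.054042.
z = (0.567010 − 0.629938)/0.054042 = -0.062928/0.054042 = -1.164.
p-value = P(Z < -1.164) ≈ 0.1221. With α = 0.02, fail to reject H₀.

z = -1.164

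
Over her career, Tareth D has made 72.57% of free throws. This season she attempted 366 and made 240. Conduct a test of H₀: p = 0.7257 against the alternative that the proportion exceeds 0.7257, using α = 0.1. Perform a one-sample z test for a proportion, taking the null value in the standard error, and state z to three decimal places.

z = -3.000

p̂ = 240/366 = 0.65574.
SE = √(p₀(1−p₀)/n) = √(0.19906/366) = 0.02332.
z = (0.65574 − 0.7257)/0.02332 = -0.06996/0.02332 = -3.000.
p-value = P(Z > -3.000) ≈ 0.9986. With α = 0.1, fail to reject H₀.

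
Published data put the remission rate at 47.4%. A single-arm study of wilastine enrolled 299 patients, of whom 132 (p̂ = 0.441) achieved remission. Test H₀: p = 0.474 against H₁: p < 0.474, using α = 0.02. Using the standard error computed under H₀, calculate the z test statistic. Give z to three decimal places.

p̂ = 132/299 ≈ 0.44147.
Under H₀, SE = √(0.474·0.526/299) = √(0.00083386) = 0.02888.
z = (0.44147 − 0.474)/0.02888 = -0.03253/0.02888 = -1.126.
p-value = P(Z < -1.126) ≈ 0.1300, so at α = 0.02 we fail to reject H₀.

z = -1.126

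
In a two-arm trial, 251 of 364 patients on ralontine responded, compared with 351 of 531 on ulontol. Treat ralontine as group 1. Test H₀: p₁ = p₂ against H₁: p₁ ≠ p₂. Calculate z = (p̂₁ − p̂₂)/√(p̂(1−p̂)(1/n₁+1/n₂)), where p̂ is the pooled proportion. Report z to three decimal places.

z = 0.894

p̂₁ = 251/364 = 0.68956, p̂₂ = 351/531 = 0.66102.
Pooled p̂ = (251+351)/(364+531) = 602/895 = 0.67263.
SE = √(p̂(1−p̂)(1/n₁+1/n₂)) = √(0.67263·0.32737·0.00463049) = √(0.00101964) = 0.03193.
z = (0.68956 − 0.66102)/0.03193 = 0.02854/0.03193 = 0.894.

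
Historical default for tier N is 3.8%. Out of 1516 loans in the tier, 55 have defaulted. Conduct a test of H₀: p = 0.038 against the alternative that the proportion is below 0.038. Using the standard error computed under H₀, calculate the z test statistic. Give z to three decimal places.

p̂ = 55/1516 = 0.03628.
Standard error under H₀: √(0.038×0.962/1516) = 0.00491.
z = (0.03628 − 0.038)/0.00491 = -0.00172/0.00491 = -0.350.
p-value = P(Z < -0.350) ≈ 0.3630.

z = -0.350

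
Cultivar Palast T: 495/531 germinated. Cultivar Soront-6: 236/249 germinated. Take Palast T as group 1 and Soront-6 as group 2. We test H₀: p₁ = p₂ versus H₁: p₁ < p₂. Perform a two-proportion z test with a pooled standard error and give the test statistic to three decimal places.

z = -0.836

p̂₁ = 495/531 ≈ 0.93220, p̂₂ = 236/249 ≈ 0.94779.
Pooled p̂ = (495+236)/(531+249) = 731/780 = 0.93718.
SE = √(p̂(1−p̂)(1/n₁+1/n₂)) = √(0.93718·0.06282·0.0058993) = √(0.000347316) = 0.01864.
z = (0.93220 − 0.94779)/0.01864 = -0.01559/0.01864 = -0.836.
p-value = P(Z < -0.836) ≈ 0.2015.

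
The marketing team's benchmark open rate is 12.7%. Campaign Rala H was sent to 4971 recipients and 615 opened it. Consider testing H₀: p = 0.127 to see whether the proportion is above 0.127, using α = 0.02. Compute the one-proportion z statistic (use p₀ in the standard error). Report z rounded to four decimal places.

z = -0.6950

p̂ = 615/4971 = 0.1237176.
Standard error under H₀: √(0.127×0.873/4971) = 0.0047227.
z = (0.1237176 − 0.127)/0.0047227 = -0.0032824/0.0047227 = -0.6950.
p-value = P(Z > -0.695) ≈ 0.7565. With α = 0.02, fail to reject H₀.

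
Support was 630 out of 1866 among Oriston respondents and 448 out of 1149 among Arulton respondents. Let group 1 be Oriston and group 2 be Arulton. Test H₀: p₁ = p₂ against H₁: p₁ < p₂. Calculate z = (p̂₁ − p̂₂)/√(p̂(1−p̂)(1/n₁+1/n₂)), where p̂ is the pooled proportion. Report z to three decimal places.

p̂₁ = 630/1866 = 0.33762, p̂₂ = 448/1149 = 0.38990.
Pooled p̂ = (630+448)/(1866+1149) = 1078/3015 = 0.35755.
SE = √(p̂(1−p̂)(1/n₁+1/n₂)) = √(0.35755·0.64245·0.00140623) = √(0.00032302) = 0.01797.
z = (0.33762 − 0.38990)/0.01797 = -0.05228/0.01797 = -2.909.
p-value = P(Z < -2.909) ≈ 0.0018.

z = -2.909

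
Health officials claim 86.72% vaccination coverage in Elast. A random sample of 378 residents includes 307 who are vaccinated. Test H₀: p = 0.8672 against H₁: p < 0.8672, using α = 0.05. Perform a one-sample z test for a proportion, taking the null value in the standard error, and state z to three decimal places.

z = -3.153

p̂ = 307/378 = 0.812169.
Standard error under H₀: √(0.8672×0.1328/378) = 0.017455.
z = (0.812169 − 0.8672)/0.017455 = -0.055031/0.017455 = -3.153.
p-value = P(Z < -3.153) ≈ 0.0008; since p < α = 0.05, reject H₀.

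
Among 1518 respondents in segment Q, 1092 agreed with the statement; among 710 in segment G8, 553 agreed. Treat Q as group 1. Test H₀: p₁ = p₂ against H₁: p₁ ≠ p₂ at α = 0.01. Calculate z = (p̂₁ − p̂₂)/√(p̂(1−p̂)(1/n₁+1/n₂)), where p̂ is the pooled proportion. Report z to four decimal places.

p̂₁ = 1092/1518 ≈ 0.7193676, p̂₂ = 553/710 ≈ 0.7788732.
Pooled p̂ = (1092+553)/(1518+710) = 1645/2228 = 0.7383303.
SE = √(0.193199 × 0.00206721) = 0.0199846.
z = (0.7193676 − 0.7788732)/0.0199846 = -0.0595056/0.0199846 = -2.9776.
Two-sided p-value ≈ 2·Φ(−2.978) = 0.0029, so at α = 0.01 we reject H₀.

z = -2.9776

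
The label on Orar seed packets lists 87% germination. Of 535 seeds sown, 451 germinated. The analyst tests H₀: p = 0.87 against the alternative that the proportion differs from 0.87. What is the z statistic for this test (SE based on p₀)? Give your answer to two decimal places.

z = -1.86

p̂ = 451/535 ≈ 0.8430.
Under H₀, SE = √(0.87·0.13/535) = √(0.000211402) = 0.0145.
z = (0.8430 − 0.87)/0.0145 = -0.0270/0.0145 = -1.86.
p-value = 2·P(Z > 1.858) ≈ 0.0632.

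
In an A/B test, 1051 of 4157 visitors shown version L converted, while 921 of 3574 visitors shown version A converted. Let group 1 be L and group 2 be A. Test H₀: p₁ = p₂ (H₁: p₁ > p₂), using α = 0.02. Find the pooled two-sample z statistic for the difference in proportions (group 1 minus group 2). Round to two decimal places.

p̂₁ = 1051/4157 = 0.2528, p̂₂ = 921/3574 = 0.2577.
Pooled p̂ = (1051+921)/(4157+3574) = 1972/7731 = 0.2551.
SE = √(0.190013 × 0.000520357) = 0.0099.
z = (0.2528 − 0.2577)/0.0099 = -0.0049/0.0099 = -0.49.
p-value = P(Z > -0.490) ≈ 0.6878. With α = 0.02, fail to reject H₀.

z = -0.49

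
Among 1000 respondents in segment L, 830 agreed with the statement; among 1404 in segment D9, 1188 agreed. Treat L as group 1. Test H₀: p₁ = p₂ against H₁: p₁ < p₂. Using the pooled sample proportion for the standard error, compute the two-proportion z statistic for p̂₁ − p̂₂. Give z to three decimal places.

z = -1.063

p̂₁ = 830/1000 = 0.83000, p̂₂ = 1188/1404 = 0.84615.
Pooled p̂ = (830+1188)/(1000+1404) = 2018/2404 = 0.83943.
SE = √(p̂(1−p̂)(1/n₁+1/n₂)) = √(0.83943·0.16057·0.00171225) = √(0.000230785) = 0.01519.
z = (0.83000 − 0.84615)/0.01519 = -0.01615/0.01519 = -1.063.
p-value = P(Z < -1.063) ≈ 0.1438.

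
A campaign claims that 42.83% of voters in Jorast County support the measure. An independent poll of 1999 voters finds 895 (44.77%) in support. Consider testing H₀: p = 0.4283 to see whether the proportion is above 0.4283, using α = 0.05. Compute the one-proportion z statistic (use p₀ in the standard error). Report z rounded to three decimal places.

p̂ = 895/1999 = 0.447724.
Standard error under H₀: √(0.4283×0.5717/1999) = 0.011068.
z = (0.447724 − 0.4283)/0.011068 = 0.019424/0.011068 = 1.755.
p-value = P(Z > 1.755) ≈ 0.0396, so at α = 0.05 we reject H₀.

z = 1.755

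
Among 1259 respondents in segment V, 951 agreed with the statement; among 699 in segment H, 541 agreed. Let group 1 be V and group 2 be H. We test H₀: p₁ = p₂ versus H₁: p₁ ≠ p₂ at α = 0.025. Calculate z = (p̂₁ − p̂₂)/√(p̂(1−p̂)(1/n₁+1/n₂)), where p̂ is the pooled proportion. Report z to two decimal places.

z = -0.93

p̂₁ = 951/1259 ≈ 0.7554, p̂₂ = 541/699 ≈ 0.7740.
Pooled p̂ = (951+541)/(1259+699) = 1492/1958 = 0.7620.
SE = √(0.181355 × 0.0022249) = 0.0201.
z = (0.7554 − 0.7740)/0.0201 = -0.0186/0.0201 = -0.93.
p-value = 2·P(Z > 0.926) ≈ 0.3544; since p > α = 0.025, fail to reject H₀.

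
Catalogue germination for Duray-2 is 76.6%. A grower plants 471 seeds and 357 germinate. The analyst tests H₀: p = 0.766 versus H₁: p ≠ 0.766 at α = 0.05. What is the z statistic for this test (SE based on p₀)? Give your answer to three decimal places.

p̂ = 357/471 ≈ 0.75796.
Standard error under H₀: √(0.766×0.234/471) = 0.01951.
z = (0.75796 − 0.766)/0.01951 = -0.00804/0.01951 = -0.412.
Two-sided p-value ≈ 2·Φ(−0.412) = 0.6803, so at α = 0.05 we fail to reject H₀.

z = -0.412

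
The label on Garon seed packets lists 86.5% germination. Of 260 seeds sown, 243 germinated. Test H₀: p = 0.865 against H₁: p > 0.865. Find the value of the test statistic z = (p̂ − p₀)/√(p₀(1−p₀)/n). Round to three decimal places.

z = 3.285

p̂ = 243/260 ≈ 0.934615.
Under H₀, SE = √(0.865·0.135/260) = √(0.000449135) = 0.021193.
z = (0.934615 − 0.865)/0.021193 = 0.069615/0.021193 = 3.285.
p-value = P(Z > 3.285) ≈ 0.0005.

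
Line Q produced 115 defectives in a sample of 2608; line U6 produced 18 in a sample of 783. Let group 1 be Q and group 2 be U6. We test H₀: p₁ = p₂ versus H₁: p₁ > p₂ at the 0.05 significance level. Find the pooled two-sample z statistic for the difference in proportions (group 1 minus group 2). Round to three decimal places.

p̂₁ = 115/2608 = 0.044095, p̂₂ = 18/783 = 0.022989.
Pooled p̂ = (115+18)/(2608+783) = 133/3391 = 0.039221.
SE = √(p̂(1−p̂)(1/n₁+1/n₂)) = √(0.039221·0.960779·0.00166057) = √(6.25757e-05) = 0.007910.
z = (0.044095 − 0.022989)/0.007910 = 0.021106/0.007910 = 2.668.
p-value = P(Z > 2.668) ≈ 0.0038. With α = 0.05, reject H₀.

z = 2.668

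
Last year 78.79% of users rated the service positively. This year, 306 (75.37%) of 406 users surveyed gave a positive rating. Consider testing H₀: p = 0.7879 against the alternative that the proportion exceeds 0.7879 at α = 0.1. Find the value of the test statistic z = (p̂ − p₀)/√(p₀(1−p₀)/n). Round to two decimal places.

z = -1.69

p̂ = 306/406 = 0.75369.
Standard error under H₀: √(0.7879×0.2121/406) = 0.02029.
z = (0.75369 − 0.7879)/0.02029 = -0.03421/0.02029 = -1.69.
p-value = P(Z > -1.686) ≈ 0.9541, so at α = 0.1 we fail to reject H₀.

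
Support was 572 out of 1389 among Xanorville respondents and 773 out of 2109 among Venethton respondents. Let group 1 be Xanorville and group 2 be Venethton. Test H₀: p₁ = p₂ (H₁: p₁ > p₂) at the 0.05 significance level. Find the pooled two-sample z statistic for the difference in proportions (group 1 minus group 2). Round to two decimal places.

p̂₁ = 572/1389 ≈ 0.41181, p̂₂ = 773/2109 ≈ 0.36652.
Pooled p̂ = (572+773)/(1389+2109) = 1345/3498 = 0.38451.
SE = √(0.236661 × 0.0011941) = 0.01681.
z = (0.41181 − 0.36652)/0.01681 = 0.04529/0.01681 = 2.69.
p-value = P(Z > 2.694) ≈ 0.0035, so at α = 0.05 we reject H₀.

z = 2.69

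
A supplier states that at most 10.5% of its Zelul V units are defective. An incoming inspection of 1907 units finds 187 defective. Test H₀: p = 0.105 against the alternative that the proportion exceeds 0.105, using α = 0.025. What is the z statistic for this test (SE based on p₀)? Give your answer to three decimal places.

p̂ = 187/1907 = 0.09806.
Standard error under H₀: √(0.105×0.895/1907) = 0.00702.
z = (0.09806 − 0.105)/0.00702 = -0.00694/0.00702 = -0.989.
p-value = P(Z > -0.989) ≈ 0.8386, so at α = 0.025 we fail to reject H₀.

z = -0.989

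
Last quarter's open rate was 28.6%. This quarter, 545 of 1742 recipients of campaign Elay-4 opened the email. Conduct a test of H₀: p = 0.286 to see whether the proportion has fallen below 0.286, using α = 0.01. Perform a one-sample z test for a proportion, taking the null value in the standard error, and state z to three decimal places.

p̂ = 545/1742 = 0.312859.
Under H₀, SE = √(0.286·0.714/1742) = √(0.000117224) = 0.010827.
z = (0.312859 − 0.286)/0.010827 = 0.026859/0.010827 = 2.481.
p-value = P(Z < 2.481) ≈ 0.9934; since p > α = 0.01, fail to reject H₀.

z = 2.481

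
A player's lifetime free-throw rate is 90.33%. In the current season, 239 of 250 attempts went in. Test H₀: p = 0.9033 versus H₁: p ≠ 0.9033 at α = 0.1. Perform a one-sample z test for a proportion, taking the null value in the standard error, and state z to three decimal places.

p̂ = 239/250 = 0.956000.
Under H₀, SE = √(0.9033·0.0967/250) = √(0.000349396) = 0.018692.
z = (0.956000 − 0.9033)/0.018692 = 0.052700/0.018692 = 2.819.
Two-sided p-value ≈ 2·Φ(−2.819) = 0.0048. With α = 0.1, reject H₀.

z = 2.819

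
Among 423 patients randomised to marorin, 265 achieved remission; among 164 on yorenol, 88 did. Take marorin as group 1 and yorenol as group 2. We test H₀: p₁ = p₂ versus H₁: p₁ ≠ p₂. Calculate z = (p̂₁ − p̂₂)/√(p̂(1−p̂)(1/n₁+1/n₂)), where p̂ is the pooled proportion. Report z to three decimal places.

p̂₁ = 265/423 ≈ 0.62648, p̂₂ = 88/164 ≈ 0.53659.
Pooled p̂ = (265+88)/(423+164) = 353/587 = 0.60136.
SE = √(0.239726 × 0.00846163) = 0.04504.
z = (0.62648 − 0.53659)/0.04504 = 0.08989/0.04504 = 1.996.

z = 1.996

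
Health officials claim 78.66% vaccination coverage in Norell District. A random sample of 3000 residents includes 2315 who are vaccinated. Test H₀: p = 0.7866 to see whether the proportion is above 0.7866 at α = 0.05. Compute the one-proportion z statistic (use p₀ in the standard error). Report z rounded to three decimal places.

z = -1.996

p̂ = 2315/3000 = 0.77167.
Under H₀, SE = √(0.7866·0.2134/3000) = √(5.59535e-05) = 0.00748.
z = (0.77167 − 0.7866)/0.00748 = -0.01493/0.00748 = -1.996.
p-value = P(Z > -1.996) ≈ 0.9771. With α = 0.05, fail to reject H₀.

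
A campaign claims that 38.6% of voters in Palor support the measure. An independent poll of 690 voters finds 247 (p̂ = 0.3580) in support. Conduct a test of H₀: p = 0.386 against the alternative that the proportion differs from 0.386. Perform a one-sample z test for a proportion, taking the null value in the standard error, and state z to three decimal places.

p̂ = 247/690 = 0.357971.
Under H₀, SE = √(0.386·0.614/690) = √(0.000343484) = 0.018533.
z = (0.357971 − 0.386)/0.018533 = -0.028029/0.018533 = -1.512.
p-value = 2·P(Z > 1.512) ≈ 0.1304.

z = -1.512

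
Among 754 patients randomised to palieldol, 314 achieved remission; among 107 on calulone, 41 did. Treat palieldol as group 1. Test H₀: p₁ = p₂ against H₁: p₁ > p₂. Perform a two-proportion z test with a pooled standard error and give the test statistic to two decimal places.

p̂₁ = 314/754 = 0.4164, p̂₂ = 41/107 = 0.3832.
Pooled p̂ = (314+41)/(754+107) = 355/861 = 0.4123.
SE = √(0.242311 × 0.0106721) = 0.0509.
z = (0.4164 − 0.3832)/0.0509 = 0.0332/0.0509 = 0.65.
p-value = P(Z > 0.654) ≈ 0.2565.

z = 0.65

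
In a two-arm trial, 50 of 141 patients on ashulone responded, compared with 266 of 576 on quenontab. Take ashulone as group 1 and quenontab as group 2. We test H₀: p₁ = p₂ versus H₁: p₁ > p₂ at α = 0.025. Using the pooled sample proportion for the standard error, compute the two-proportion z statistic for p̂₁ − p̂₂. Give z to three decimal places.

z = -2.298

p̂₁ = 50/141 = 0.35461, p̂₂ = 266/576 = 0.46181.
Pooled p̂ = (50+266)/(141+576) = 316/717 = 0.44073.
SE = √(0.246487 × 0.00882831) = 0.04665.
z = (0.35461 − 0.46181)/0.04665 = -0.10720/0.04665 = -2.298.
p-value = P(Z > -2.298) ≈ 0.9892; since p > α = 0.025, fail to reject H₀.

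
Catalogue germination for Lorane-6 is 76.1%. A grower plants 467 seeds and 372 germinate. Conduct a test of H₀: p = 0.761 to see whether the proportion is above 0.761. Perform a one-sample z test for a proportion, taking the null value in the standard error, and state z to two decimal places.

p̂ = 372/467 ≈ 0.79657.
Standard error under H₀: √(0.761×0.239/467) = 0.01973.
z = (0.79657 − 0.761)/0.01973 = 0.03557/0.01973 = 1.80.
p-value = P(Z > 1.803) ≈ 0.0357.

z = 1.80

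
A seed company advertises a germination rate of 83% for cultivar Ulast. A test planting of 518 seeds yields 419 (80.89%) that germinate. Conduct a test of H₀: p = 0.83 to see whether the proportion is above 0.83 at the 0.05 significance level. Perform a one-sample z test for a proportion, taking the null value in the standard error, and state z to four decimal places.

p̂ = 419/518 = 0.8088803.
SE = √(p₀(1−p₀)/n) = √(0.1411/518) = 0.0165044.
z = (0.8088803 − 0.83)/0.0165044 = -0.0211197/0.0165044 = -1.2796.
p-value = P(Z > -1.280) ≈ 0.8997. With α = 0.05, fail to reject H₀.

z = -1.2796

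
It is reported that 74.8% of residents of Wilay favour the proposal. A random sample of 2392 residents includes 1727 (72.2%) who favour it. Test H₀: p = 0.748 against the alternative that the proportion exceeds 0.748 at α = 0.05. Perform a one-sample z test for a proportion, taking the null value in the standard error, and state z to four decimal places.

z = -2.9300

p̂ = 1727/2392 = 0.721990.
SE = √(p₀(1−p₀)/n) = √(0.1885/2392) = 0.008877.
z = (0.721990 − 0.748)/0.008877 = -0.026010/0.008877 = -2.9300.
p-value = P(Z > -2.930) ≈ 0.9983. With α = 0.05, fail to reject H₀.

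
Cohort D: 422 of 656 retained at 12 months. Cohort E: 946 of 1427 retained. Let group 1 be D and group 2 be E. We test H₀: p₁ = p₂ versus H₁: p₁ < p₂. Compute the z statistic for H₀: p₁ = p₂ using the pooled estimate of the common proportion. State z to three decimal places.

z = -0.877

p̂₁ = 422/656 ≈ 0.64329, p̂₂ = 946/1427 ≈ 0.66293.
Pooled p̂ = (422+946)/(656+1427) = 1368/2083 = 0.65675.
SE = √(p̂(1−p̂)(1/n₁+1/n₂)) = √(0.65675·0.34325·0.00222516) = √(0.00050162) = 0.02240.
z = (0.64329 − 0.66293)/0.02240 = -0.01964/0.02240 = -0.877.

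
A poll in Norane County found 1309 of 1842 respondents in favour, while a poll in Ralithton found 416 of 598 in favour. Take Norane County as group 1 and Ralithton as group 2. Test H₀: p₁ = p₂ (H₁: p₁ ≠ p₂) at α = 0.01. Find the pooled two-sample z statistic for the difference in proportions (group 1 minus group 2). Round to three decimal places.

p̂₁ = 1309/1842 ≈ 0.71064, p̂₂ = 416/598 ≈ 0.69565.
Pooled p̂ = (1309+416)/(1842+598) = 1725/2440 = 0.70697.
SE = √(0.207165 × 0.00221513) = 0.02142.
z = (0.71064 − 0.69565)/0.02142 = 0.01499/0.02142 = 0.700.
Two-sided p-value ≈ 2·Φ(−0.700) = 0.4841. With α = 0.01, fail to reject H₀.

z = 0.700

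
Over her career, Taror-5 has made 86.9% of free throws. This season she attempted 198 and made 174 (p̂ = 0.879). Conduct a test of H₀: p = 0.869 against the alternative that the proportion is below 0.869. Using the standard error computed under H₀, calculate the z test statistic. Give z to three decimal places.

p̂ = 174/198 ≈ 0.87879.
Standard error under H₀: √(0.869×0.131/198) = 0.02398.
z = (0.87879 − 0.869)/0.02398 = 0.00979/0.02398 = 0.408.

z = 0.408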